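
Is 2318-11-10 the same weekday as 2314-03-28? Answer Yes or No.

No

From Mar 28, 2314 to Nov 10, 2318 is 1688 days.
1688 mod 7 = 1, so they are different weekdays.
(Mar 28, 2314 is a Saturday; Nov 10, 2318 is a Sunday.)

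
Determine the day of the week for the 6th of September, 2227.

Thursday

Doomsday rule: the anchor day for the 2200s is Friday. For year 27: 27÷12 = 2 r 3, and 3÷4 = 0, so 2+3+0 = 5.
Friday + 5 ≡ Wednesday — that's 2227's doomsday.
In September the doomsday date is Sep 5.
Sep 6 is 1 day after Sep 5; 1 mod 7 = 1, so Wednesday + 1 = Thursday.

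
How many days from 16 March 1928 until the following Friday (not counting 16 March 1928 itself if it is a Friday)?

7

Mar 16, 1928 is a Friday.
From Friday to the next Friday is 7 days.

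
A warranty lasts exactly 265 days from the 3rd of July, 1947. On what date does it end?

March 24, 1948

Jul has 31 days: +29 → Aug 1, 1947 (236 left).
Aug has 31 days: +31 → Sep 1, 1947 (205 left).
Sep has 30 days: +30 → Oct 1, 1947 (175 left).
Oct has 31 days: +31 → Nov 1, 1947 (144 left).
Nov has 30 days: +30 → Dec 1, 1947 (114 left).
Dec has 31 days: +31 → Jan 1, 1948 (83 left).
Jan has 31 days: +31 → Feb 1, 1948 (52 left).
Feb has 29 days: +29 → Mar 1, 1948 (23 left).
+23 → Mar 24, 1948.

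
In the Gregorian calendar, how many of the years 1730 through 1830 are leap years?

Multiples of 4 in [1730,1830]: 25.
Of those, multiples of 100: 1 (not leap unless ÷400).
Multiples of 400: 0.
Leap years = 25 − 1 + 0 = 24.

24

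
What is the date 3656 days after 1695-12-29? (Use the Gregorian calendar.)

+366 (one year; includes Feb 29, 1696) → Dec 29, 1696 (3290 left).
+365 (one year) → Dec 29, 1697 (2925 left).
+365 (one year) → Dec 29, 1698 (2560 left).
+365 (one year) → Dec 29, 1699 (2195 left).
+365 (one year) → Dec 29, 1700 (1830 left).
+365 (one year) → Dec 29, 1701 (1465 left).
+365 (one year) → Dec 29, 1702 (1100 left).
+365 (one year) → Dec 29, 1703 (735 left).
+366 (one year; includes Feb 29, 1704) → Dec 29, 1704 (369 left).
Dec has 31 days: +3 → Jan 1, 1705 (366 left).
Jan has 31 days: +31 → Feb 1, 1705 (335 left).
Feb has 28 days: +28 → Mar 1, 1705 (307 left).
Mar has 31 days: +31 → Apr 1, 1705 (276 left).
Apr has 30 days: +30 → May 1, 1705 (246 left).
May has 31 days: +31 → Jun 1, 1705 (215 left).
Jun has 30 days: +30 → Jul 1, 1705 (185 left).
Jul has 31 days: +31 → Aug 1, 1705 (154 left).
Aug has 31 days: +31 → Sep 1, 1705 (123 left).
Sep has 30 days: +30 → Oct 1, 1705 (93 left).
Oct has 31 days: +31 → Nov 1, 1705 (62 left).
Nov has 30 days: +30 → Dec 1, 1705 (32 left).
Dec has 31 days: +31 → Jan 1, 1706 (1 left).
+1 → Jan 2, 1706.

January 2, 1706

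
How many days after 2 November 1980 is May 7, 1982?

551

Nov 2, 1980 → Nov 2, 1981: 365 days.
Nov 2, 1981 → Dec 2, 1981: 30 days (November has 30).
Dec 2, 1981 → Jan 2, 1982: 31 days (December has 31).
Jan 2, 1982 → Feb 2, 1982: 31 days (January has 31).
Feb 2, 1982 → Mar 2, 1982: 28 days (February has 28).
Mar 2, 1982 → Apr 2, 1982: 31 days (March has 31).
Apr 2, 1982 → May 2, 1982: 30 days (April has 30).
May 2, 1982 → May 7, 1982: 5 days.
Total: 551 days.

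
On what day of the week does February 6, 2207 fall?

Doomsday rule: the anchor day for the 2200s is Friday. For year 07: 7÷12 = 0 r 7, and 7÷4 = 1, so 0+7+1 = 8.
Friday + 8 ≡ Saturday — that's 2207's doomsday.
In February the doomsday date is Feb 28 (2207 is not a leap year).
Feb 6 is 22 days before Feb 28; 22 mod 7 = 1, so Saturday − 1 = Friday.

Friday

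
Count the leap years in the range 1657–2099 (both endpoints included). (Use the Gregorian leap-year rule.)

107

Multiples of 4 in [1657,2099]: 110.
Of those, multiples of 100: 4 (not leap unless ÷400).
Multiples of 400: 1.
Leap years = 110 − 4 + 1 = 107.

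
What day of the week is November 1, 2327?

Tuesday

Doomsday rule: the anchor day for the 2300s is Wednesday. For year 27: 27÷12 = 2 r 3, and 3÷4 = 0, so 2+3+0 = 5.
Wednesday + 5 ≡ Monday — that's 2327's doomsday.
In November the doomsday date is Nov 7.
Nov 1 is 6 days before Nov 7; 6 mod 7 = 6, so Monday − 6 = Tuesday.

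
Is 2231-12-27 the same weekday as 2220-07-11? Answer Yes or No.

From Jul 11, 2220 to Dec 27, 2231 is 4186 days.
4186 mod 7 = 0, so they are the same weekday.
(Jul 11, 2220 is a Tuesday; Dec 27, 2231 is a Tuesday.)

Yes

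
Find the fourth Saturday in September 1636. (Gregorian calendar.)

September 27, 1636

September 1, 1636 is a Monday.
The first Saturday is therefore September 6 (5 days later).
The fourth Saturday is 6 + 3×7 = September 27.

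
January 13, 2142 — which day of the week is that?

Doomsday rule: the anchor day for the 2100s is Sunday. For year 42: 42÷12 = 3 r 6, and 6÷4 = 1, so 3+6+1 = 10.
Sunday + 10 ≡ Wednesday — that's 2142's doomsday.
In January the doomsday date is Jan 3 (2142 is not a leap year).
Jan 13 is 10 days after Jan 3; 10 mod 7 = 3, so Wednesday + 3 = Saturday.

Saturday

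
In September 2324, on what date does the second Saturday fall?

September 1, 2324 is a Monday.
The first Saturday is therefore September 6 (5 days later).
The second Saturday is 6 + 1×7 = September 13.

September 13, 2324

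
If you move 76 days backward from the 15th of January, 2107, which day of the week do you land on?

Sunday

Jan 15, 2107 is a Saturday.
76 mod 7 = 6, so 76 days before a Saturday is Saturday − 6 = Sunday.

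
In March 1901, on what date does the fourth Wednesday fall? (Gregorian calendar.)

March 27, 1901

March 1, 1901 is a Friday.
The first Wednesday is therefore March 6 (5 days later).
The fourth Wednesday is 6 + 3×7 = March 27.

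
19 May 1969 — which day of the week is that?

Doomsday rule: the anchor day for the 1900s is Wednesday. For year 69: 69÷12 = 5 r 9, and 9÷4 = 2, so 5+9+2 = 16.
Wednesday + 16 ≡ Friday — that's 1969's doomsday.
In May the doomsday date is May 9.
May 19 is 10 days after May 9; 10 mod 7 = 3, so Friday + 3 = Monday.

Monday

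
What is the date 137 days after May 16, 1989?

May has 31 days: +16 → Jun 1, 1989 (121 left).
Jun has 30 days: +30 → Jul 1, 1989 (91 left).
Jul has 31 days: +31 → Aug 1, 1989 (60 left).
Aug has 31 days: +31 → Sep 1, 1989 (29 left).
+29 → Sep 30, 1989.

September 30, 1989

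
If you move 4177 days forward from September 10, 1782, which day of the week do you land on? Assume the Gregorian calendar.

Sunday

Sep 10, 1782 is a Tuesday.
4177 mod 7 = 5, so 4177 days after a Tuesday is Tuesday + 5 = Sunday.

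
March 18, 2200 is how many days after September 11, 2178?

7858

Sep 11, 2178 → Sep 11, 2179: 365 days.
Sep 11, 2179 → Sep 11, 2180: 366 days (Feb 29, 2180 is in that span).
Sep 11, 2180 → Sep 11, 2181: 365 days.
Sep 11, 2181 → Sep 11, 2182: 365 days.
Sep 11, 2182 → Sep 11, 2183: 365 days.
Sep 11, 2183 → Sep 11, 2184: 366 days (Feb 29, 2184 is in that span).
Sep 11, 2184 → Sep 11, 2185: 365 days.
Sep 11, 2185 → Sep 11, 2186: 365 days.
Sep 11, 2186 → Sep 11, 2187: 365 days.
Sep 11, 2187 → Sep 11, 2188: 366 days (Feb 29, 2188 is in that span).
Sep 11, 2188 → Sep 11, 2189: 365 days.
Sep 11, 2189 → Sep 11, 2190: 365 days.
Sep 11, 2190 → Sep 11, 2191: 365 days.
Sep 11, 2191 → Sep 11, 2192: 366 days (Feb 29, 2192 is in that span).
Sep 11, 2192 → Sep 11, 2193: 365 days.
Sep 11, 2193 → Sep 11, 2194: 365 days.
Sep 11, 2194 → Sep 11, 2195: 365 days.
Sep 11, 2195 → Sep 11, 2196: 366 days (Feb 29, 2196 is in that span).
Sep 11, 2196 → Sep 11, 2197: 365 days.
Sep 11, 2197 → Sep 11, 2198: 365 days.
Sep 11, 2198 → Sep 11, 2199: 365 days.
Sep 11, 2199 → Oct 11, 2199: 30 days (September has 30).
Oct 11, 2199 → Nov 11, 2199: 31 days (October has 31).
Nov 11, 2199 → Dec 11, 2199: 30 days (November has 30).
Dec 11, 2199 → Jan 11, 2200: 31 days (December has 31).
Jan 11, 2200 → Feb 11, 2200: 31 days (January has 31).
Feb 11, 2200 → Mar 11, 2200: 28 days (February has 28).
Mar 11, 2200 → Mar 18, 2200: 7 days.
Total: 7858 days.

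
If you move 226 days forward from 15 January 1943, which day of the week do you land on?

Jan 15, 1943 is a Friday.
226 mod 7 = 2, so 226 days after a Friday is Friday + 2 = Sunday.

Sunday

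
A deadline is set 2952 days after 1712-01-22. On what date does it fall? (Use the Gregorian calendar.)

+366 (one year; includes Feb 29, 1712) → Jan 22, 1713 (2586 left).
+365 (one year) → Jan 22, 1714 (2221 left).
+365 (one year) → Jan 22, 1715 (1856 left).
+365 (one year) → Jan 22, 1716 (1491 left).
+366 (one year; includes Feb 29, 1716) → Jan 22, 1717 (1125 left).
+365 (one year) → Jan 22, 1718 (760 left).
+365 (one year) → Jan 22, 1719 (395 left).
Jan has 31 days: +10 → Feb 1, 1719 (385 left).
Feb has 28 days: +28 → Mar 1, 1719 (357 left).
Mar has 31 days: +31 → Apr 1, 1719 (326 left).
Apr has 30 days: +30 → May 1, 1719 (296 left).
May has 31 days: +31 → Jun 1, 1719 (265 left).
Jun has 30 days: +30 → Jul 1, 1719 (235 left).
Jul has 31 days: +31 → Aug 1, 1719 (204 left).
Aug has 31 days: +31 → Sep 1, 1719 (173 left).
Sep has 30 days: +30 → Oct 1, 1719 (143 left).
Oct has 31 days: +31 → Nov 1, 1719 (112 left).
Nov has 30 days: +30 → Dec 1, 1719 (82 left).
Dec has 31 days: +31 → Jan 1, 1720 (51 left).
Jan has 31 days: +31 → Feb 1, 1720 (20 left).
+20 → Feb 21, 1720.

February 21, 1720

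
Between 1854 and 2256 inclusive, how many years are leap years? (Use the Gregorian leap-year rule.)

98

Multiples of 4 in [1854,2256]: 101.
Of those, multiples of 100: 4 (not leap unless ÷400).
Multiples of 400: 1.
Leap years = 101 − 4 + 1 = 98.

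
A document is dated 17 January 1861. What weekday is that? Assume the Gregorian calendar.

Thursday

Doomsday rule: the anchor day for the 1800s is Friday. For year 61: 61÷12 = 5 r 1, and 1÷4 = 0, so 5+1+0 = 6.
Friday + 6 ≡ Thursday — that's 1861's doomsday.
In January the doomsday date is Jan 3 (1861 is not a leap year).
Jan 17 is 14 days after Jan 3; 14 mod 7 = 0, so Thursday + 0 = Thursday.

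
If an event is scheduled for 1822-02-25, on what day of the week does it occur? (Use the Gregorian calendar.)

Monday

Doomsday rule: the anchor day for the 1800s is Friday. For year 22: 22÷12 = 1 r 10, and 10÷4 = 2, so 1+10+2 = 13.
Friday + 13 ≡ Thursday — that's 1822's doomsday.
In February the doomsday date is Feb 28 (1822 is not a leap year).
Feb 25 is 3 days before Feb 28; 3 mod 7 = 3, so Thursday − 3 = Monday.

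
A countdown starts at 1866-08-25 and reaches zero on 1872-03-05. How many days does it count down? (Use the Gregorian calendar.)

2019

Aug 25, 1866 → Aug 25, 1867: 365 days.
Aug 25, 1867 → Aug 25, 1868: 366 days (Feb 29, 1868 is in that span).
Aug 25, 1868 → Aug 25, 1869: 365 days.
Aug 25, 1869 → Aug 25, 1870: 365 days.
Aug 25, 1870 → Aug 25, 1871: 365 days.
Aug 25, 1871 → Sep 25, 1871: 31 days (August has 31).
Sep 25, 1871 → Oct 25, 1871: 30 days (September has 30).
Oct 25, 1871 → Nov 25, 1871: 31 days (October has 31).
Nov 25, 1871 → Dec 25, 1871: 30 days (November has 30).
Dec 25, 1871 → Jan 25, 1872: 31 days (December has 31).
Jan 25, 1872 → Feb 25, 1872: 31 days (January has 31).
Feb 25, 1872 → Mar 5, 1872: 9 days.
Total: 2019 days.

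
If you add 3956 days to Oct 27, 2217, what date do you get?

+365 (one year) → Oct 27, 2218 (3591 left).
+365 (one year) → Oct 27, 2219 (3226 left).
+366 (one year; includes Feb 29, 2220) → Oct 27, 2220 (2860 left).
+365 (one year) → Oct 27, 2221 (2495 left).
+365 (one year) → Oct 27, 2222 (2130 left).
+365 (one year) → Oct 27, 2223 (1765 left).
+366 (one year; includes Feb 29, 2224) → Oct 27, 2224 (1399 left).
+365 (one year) → Oct 27, 2225 (1034 left).
+365 (one year) → Oct 27, 2226 (669 left).
+365 (one year) → Oct 27, 2227 (304 left).
Oct has 31 days: +5 → Nov 1, 2227 (299 left).
Nov has 30 days: +30 → Dec 1, 2227 (269 left).
Dec has 31 days: +31 → Jan 1, 2228 (238 left).
Jan has 31 days: +31 → Feb 1, 2228 (207 left).
Feb has 29 days: +29 → Mar 1, 2228 (178 left).
Mar has 31 days: +31 → Apr 1, 2228 (147 left).
Apr has 30 days: +30 → May 1, 2228 (117 left).
May has 31 days: +31 → Jun 1, 2228 (86 left).
Jun has 30 days: +30 → Jul 1, 2228 (56 left).
Jul has 31 days: +31 → Aug 1, 2228 (25 left).
+25 → Aug 26, 2228.

August 26, 2228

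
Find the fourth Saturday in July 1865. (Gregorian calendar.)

July 22, 1865

July 1, 1865 is a Saturday.
The first Saturday is therefore July 1 (same day).
The fourth Saturday is 1 + 3×7 = July 22.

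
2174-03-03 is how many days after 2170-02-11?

Feb 11, 2170 → Feb 11, 2171: 365 days.
Feb 11, 2171 → Feb 11, 2172: 365 days.
Feb 11, 2172 → Feb 11, 2173: 366 days (Feb 29, 2172 is in that span).
Feb 11, 2173 → Mar 11, 2173: 28 days (February has 28).
Mar 11, 2173 → Apr 11, 2173: 31 days (March has 31).
Apr 11, 2173 → May 11, 2173: 30 days (April has 30).
May 11, 2173 → Jun 11, 2173: 31 days (May has 31).
Jun 11, 2173 → Jul 11, 2173: 30 days (June has 30).
Jul 11, 2173 → Aug 11, 2173: 31 days (July has 31).
Aug 11, 2173 → Sep 11, 2173: 31 days (August has 31).
Sep 11, 2173 → Oct 11, 2173: 30 days (September has 30).
Oct 11, 2173 → Nov 11, 2173: 31 days (October has 31).
Nov 11, 2173 → Dec 11, 2173: 30 days (November has 30).
Dec 11, 2173 → Jan 11, 2174: 31 days (December has 31).
Jan 11, 2174 → Feb 11, 2174: 31 days (January has 31).
Feb 11, 2174 → Mar 3, 2174: 20 days.
Total: 1481 days.

1481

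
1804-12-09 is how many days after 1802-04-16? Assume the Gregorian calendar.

968

Apr 16, 1802 → Apr 16, 1803: 365 days.
Apr 16, 1803 → Apr 16, 1804: 366 days (Feb 29, 1804 is in that span).
Apr 16, 1804 → May 16, 1804: 30 days (April has 30).
May 16, 1804 → Jun 16, 1804: 31 days (May has 31).
Jun 16, 1804 → Jul 16, 1804: 30 days (June has 30).
Jul 16, 1804 → Aug 16, 1804: 31 days (July has 31).
Aug 16, 1804 → Sep 16, 1804: 31 days (August has 31).
Sep 16, 1804 → Oct 16, 1804: 30 days (September has 30).
Oct 16, 1804 → Nov 16, 1804: 31 days (October has 31).
Nov 16, 1804 → Dec 9, 1804: 23 days.
Total: 968 days.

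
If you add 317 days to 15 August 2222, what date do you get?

Aug has 31 days: +17 → Sep 1, 2222 (300 left).
Sep has 30 days: +30 → Oct 1, 2222 (270 left).
Oct has 31 days: +31 → Nov 1, 2222 (239 left).
Nov has 30 days: +30 → Dec 1, 2222 (209 left).
Dec has 31 days: +31 → Jan 1, 2223 (178 left).
Jan has 31 days: +31 → Feb 1, 2223 (147 left).
Feb has 28 days: +28 → Mar 1, 2223 (119 left).
Mar has 31 days: +31 → Apr 1, 2223 (88 left).
Apr has 30 days: +30 → May 1, 2223 (58 left).
May has 31 days: +31 → Jun 1, 2223 (27 left).
+27 → Jun 28, 2223.

June 28, 2223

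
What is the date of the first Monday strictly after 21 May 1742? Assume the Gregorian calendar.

May 28, 1742

May 21, 1742 is a Monday.
From Monday to the next Monday is 7 days.
May 21, 1742 + 7 = May 28, 1742.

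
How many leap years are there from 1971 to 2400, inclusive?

105

Multiples of 4 in [1971,2400]: 108.
Of those, multiples of 100: 5 (not leap unless ÷400).
Multiples of 400: 2.
Leap years = 108 − 5 + 2 = 105.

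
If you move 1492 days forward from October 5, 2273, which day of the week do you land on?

First find the weekday of Oct 5, 2273. Doomsday rule: the anchor day for the 2200s is Friday. For year 73: 73÷12 = 6 r 1, and 1÷4 = 0, so 6+1+0 = 7.
Friday + 7 ≡ Friday — that's 2273's doomsday.
In October the doomsday date is Oct 10.
Oct 5 is 5 days before Oct 10; 5 mod 7 = 5, so Friday − 5 = Sunday.
1492 mod 7 = 1, so 1492 days after a Sunday is Sunday + 1 = Monday.

Monday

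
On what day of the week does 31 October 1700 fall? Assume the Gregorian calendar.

Doomsday rule: the anchor day for the 1700s is Sunday. For year 00: 0÷12 = 0 r 0, and 0÷4 = 0, so 0+0+0 = 0.
Sunday + 0 ≡ Sunday — that's 1700's doomsday.
In October the doomsday date is Oct 10.
Oct 31 is 21 days after Oct 10; 21 mod 7 = 0, so Sunday + 0 = Sunday.

Sunday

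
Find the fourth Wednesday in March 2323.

March 1, 2323 is a Thursday.
The first Wednesday is therefore March 7 (6 days later).
The fourth Wednesday is 7 + 3×7 = March 28.

March 28, 2323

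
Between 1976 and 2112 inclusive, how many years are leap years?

34

Multiples of 4 in [1976,2112]: 35.
Of those, multiples of 100: 2 (not leap unless ÷400).
Multiples of 400: 1.
Leap years = 35 − 2 + 1 = 34.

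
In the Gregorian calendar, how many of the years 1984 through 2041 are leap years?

Multiples of 4 in [1984,2041]: 15.
Of those, multiples of 100: 1 (not leap unless ÷400).
Multiples of 400: 1.
Leap years = 15 − 1 + 1 = 15.

15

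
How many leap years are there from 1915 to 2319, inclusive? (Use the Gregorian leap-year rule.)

Multiples of 4 in [1915,2319]: 101.
Of those, multiples of 100: 4 (not leap unless ÷400).
Multiples of 400: 1.
Leap years = 101 − 4 + 1 = 98.

98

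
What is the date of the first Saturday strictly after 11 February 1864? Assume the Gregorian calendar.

February 13, 1864

Feb 11, 1864 is a Thursday.
From Thursday to the next Saturday is 2 days.
Feb 11, 1864 + 2 = Feb 13, 1864.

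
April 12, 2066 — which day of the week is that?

Monday

Doomsday rule: the anchor day for the 2000s is Tuesday. For year 66: 66÷12 = 5 r 6, and 6÷4 = 1, so 5+6+1 = 12.
Tuesday + 12 ≡ Sunday — that's 2066's doomsday.
In April the doomsday date is Apr 4.
Apr 12 is 8 days after Apr 4; 8 mod 7 = 1, so Sunday + 1 = Monday.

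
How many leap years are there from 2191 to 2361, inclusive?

41

Multiples of 4 in [2191,2361]: 43.
Of those, multiples of 100: 2 (not leap unless ÷400).
Multiples of 400: 0.
Leap years = 43 − 2 + 0 = 41.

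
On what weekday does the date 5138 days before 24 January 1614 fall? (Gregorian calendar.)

Jan 24, 1614 is a Friday.
5138 mod 7 = 0, so 5138 days before a Friday is Friday − 0 = Friday.

Friday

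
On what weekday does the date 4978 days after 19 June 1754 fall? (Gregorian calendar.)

First find the weekday of Jun 19, 1754. Doomsday rule: the anchor day for the 1700s is Sunday. For year 54: 54÷12 = 4 r 6, and 6÷4 = 1, so 4+6+1 = 11.
Sunday + 11 ≡ Thursday — that's 1754's doomsday.
In June the doomsday date is Jun 6.
Jun 19 is 13 days after Jun 6; 13 mod 7 = 6, so Thursday + 6 = Wednesday.
4978 mod 7 = 1, so 4978 days after a Wednesday is Wednesday + 1 = Thursday.

Thursday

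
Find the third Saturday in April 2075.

April 1, 2075 is a Monday.
The first Saturday is therefore April 6 (5 days later).
The third Saturday is 6 + 2×7 = April 20.

April 20, 2075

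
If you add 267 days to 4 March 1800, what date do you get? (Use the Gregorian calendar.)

November 26, 1800

Mar has 31 days: +28 → Apr 1, 1800 (239 left).
Apr has 30 days: +30 → May 1, 1800 (209 left).
May has 31 days: +31 → Jun 1, 1800 (178 left).
Jun has 30 days: +30 → Jul 1, 1800 (148 left).
Jul has 31 days: +31 → Aug 1, 1800 (117 left).
Aug has 31 days: +31 → Sep 1, 1800 (86 left).
Sep has 30 days: +30 → Oct 1, 1800 (56 left).
Oct has 31 days: +31 → Nov 1, 1800 (25 left).
+25 → Nov 26, 1800.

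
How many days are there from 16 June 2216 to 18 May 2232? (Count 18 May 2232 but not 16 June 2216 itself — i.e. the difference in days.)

5815

Jun 16, 2216 → Jun 16, 2217: 365 days.
Jun 16, 2217 → Jun 16, 2218: 365 days.
Jun 16, 2218 → Jun 16, 2219: 365 days.
Jun 16, 2219 → Jun 16, 2220: 366 days (Feb 29, 2220 is in that span).
Jun 16, 2220 → Jun 16, 2221: 365 days.
Jun 16, 2221 → Jun 16, 2222: 365 days.
Jun 16, 2222 → Jun 16, 2223: 365 days.
Jun 16, 2223 → Jun 16, 2224: 366 days (Feb 29, 2224 is in that span).
Jun 16, 2224 → Jun 16, 2225: 365 days.
Jun 16, 2225 → Jun 16, 2226: 365 days.
Jun 16, 2226 → Jun 16, 2227: 365 days.
Jun 16, 2227 → Jun 16, 2228: 366 days (Feb 29, 2228 is in that span).
Jun 16, 2228 → Jun 16, 2229: 365 days.
Jun 16, 2229 → Jun 16, 2230: 365 days.
Jun 16, 2230 → Jun 16, 2231: 365 days.
Jun 16, 2231 → Jul 16, 2231: 30 days (June has 30).
Jul 16, 2231 → Aug 16, 2231: 31 days (July has 31).
Aug 16, 2231 → Sep 16, 2231: 31 days (August has 31).
Sep 16, 2231 → Oct 16, 2231: 30 days (September has 30).
Oct 16, 2231 → Nov 16, 2231: 31 days (October has 31).
Nov 16, 2231 → Dec 16, 2231: 30 days (November has 30).
Dec 16, 2231 → Jan 16, 2232: 31 days (December has 31).
Jan 16, 2232 → Feb 16, 2232: 31 days (January has 31).
Feb 16, 2232 → Mar 16, 2232: 29 days (February has 29).
Mar 16, 2232 → Apr 16, 2232: 31 days (March has 31).
Apr 16, 2232 → May 16, 2232: 30 days (April has 30).
May 16, 2232 → May 18, 2232: 2 days.
Total: 5815 days.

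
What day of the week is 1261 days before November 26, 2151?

First find the weekday of Nov 26, 2151. Doomsday rule: the anchor day for the 2100s is Sunday. For year 51: 51÷12 = 4 r 3, and 3÷4 = 0, so 4+3+0 = 7.
Sunday + 7 ≡ Sunday — that's 2151's doomsday.
In November the doomsday date is Nov 7.
Nov 26 is 19 days after Nov 7; 19 mod 7 = 5, so Sunday + 5 = Friday.
1261 mod 7 = 1, so 1261 days before a Friday is Friday − 1 = Thursday.

Thursday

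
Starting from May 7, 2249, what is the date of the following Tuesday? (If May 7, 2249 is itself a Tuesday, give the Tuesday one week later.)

May 7, 2249 is a Monday.
From Monday to the next Tuesday is 1 day.
May 7, 2249 + 1 = May 8, 2249.

May 8, 2249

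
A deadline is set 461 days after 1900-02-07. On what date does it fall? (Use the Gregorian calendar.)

May 14, 1901

+365 (one year) → Feb 7, 1901 (96 left).
Feb has 28 days: +22 → Mar 1, 1901 (74 left).
Mar has 31 days: +31 → Apr 1, 1901 (43 left).
Apr has 30 days: +30 → May 1, 1901 (13 left).
+13 → May 14, 1901.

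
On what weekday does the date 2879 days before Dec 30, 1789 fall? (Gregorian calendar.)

Monday

Dec 30, 1789 is a Wednesday.
2879 mod 7 = 2, so 2879 days before a Wednesday is Wednesday − 2 = Monday.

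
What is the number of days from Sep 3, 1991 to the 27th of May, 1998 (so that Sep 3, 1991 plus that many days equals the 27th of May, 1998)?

2458

Sep 3, 1991 → Sep 3, 1992: 366 days (Feb 29, 1992 is in that span).
Sep 3, 1992 → Sep 3, 1993: 365 days.
Sep 3, 1993 → Sep 3, 1994: 365 days.
Sep 3, 1994 → Sep 3, 1995: 365 days.
Sep 3, 1995 → Sep 3, 1996: 366 days (Feb 29, 1996 is in that span).
Sep 3, 1996 → Sep 3, 1997: 365 days.
Sep 3, 1997 → Oct 3, 1997: 30 days (September has 30).
Oct 3, 1997 → Nov 3, 1997: 31 days (October has 31).
Nov 3, 1997 → Dec 3, 1997: 30 days (November has 30).
Dec 3, 1997 → Jan 3, 1998: 31 days (December has 31).
Jan 3, 1998 → Feb 3, 1998: 31 days (January has 31).
Feb 3, 1998 → Mar 3, 1998: 28 days (February has 28).
Mar 3, 1998 → Apr 3, 1998: 31 days (March has 31).
Apr 3, 1998 → May 3, 1998: 30 days (April has 30).
May 3, 1998 → May 27, 1998: 24 days.
Total: 2458 days.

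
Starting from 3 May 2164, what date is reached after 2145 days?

+365 (one year) → May 3, 2165 (1780 left).
+365 (one year) → May 3, 2166 (1415 left).
+365 (one year) → May 3, 2167 (1050 left).
+366 (one year; includes Feb 29, 2168) → May 3, 2168 (684 left).
+365 (one year) → May 3, 2169 (319 left).
May has 31 days: +29 → Jun 1, 2169 (290 left).
Jun has 30 days: +30 → Jul 1, 2169 (260 left).
Jul has 31 days: +31 → Aug 1, 2169 (229 left).
Aug has 31 days: +31 → Sep 1, 2169 (198 left).
Sep has 30 days: +30 → Oct 1, 2169 (168 left).
Oct has 31 days: +31 → Nov 1, 2169 (137 left).
Nov has 30 days: +30 → Dec 1, 2169 (107 left).
Dec has 31 days: +31 → Jan 1, 2170 (76 left).
Jan has 31 days: +31 → Feb 1, 2170 (45 left).
Feb has 28 days: +28 → Mar 1, 2170 (17 left).
+17 → Mar 18, 2170.

March 18, 2170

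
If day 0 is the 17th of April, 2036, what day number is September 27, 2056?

7468

Apr 17, 2036 → Apr 17, 2037: 365 days.
Apr 17, 2037 → Apr 17, 2038: 365 days.
Apr 17, 2038 → Apr 17, 2039: 365 days.
Apr 17, 2039 → Apr 17, 2040: 366 days (Feb 29, 2040 is in that span).
Apr 17, 2040 → Apr 17, 2041: 365 days.
Apr 17, 2041 → Apr 17, 2042: 365 days.
Apr 17, 2042 → Apr 17, 2043: 365 days.
Apr 17, 2043 → Apr 17, 2044: 366 days (Feb 29, 2044 is in that span).
Apr 17, 2044 → Apr 17, 2045: 365 days.
Apr 17, 2045 → Apr 17, 2046: 365 days.
Apr 17, 2046 → Apr 17, 2047: 365 days.
Apr 17, 2047 → Apr 17, 2048: 366 days (Feb 29, 2048 is in that span).
Apr 17, 2048 → Apr 17, 2049: 365 days.
Apr 17, 2049 → Apr 17, 2050: 365 days.
Apr 17, 2050 → Apr 17, 2051: 365 days.
Apr 17, 2051 → Apr 17, 2052: 366 days (Feb 29, 2052 is in that span).
Apr 17, 2052 → Apr 17, 2053: 365 days.
Apr 17, 2053 → Apr 17, 2054: 365 days.
Apr 17, 2054 → Apr 17, 2055: 365 days.
Apr 17, 2055 → Apr 17, 2056: 366 days (Feb 29, 2056 is in that span).
Apr 17, 2056 → May 17, 2056: 30 days (April has 30).
May 17, 2056 → Jun 17, 2056: 31 days (May has 31).
Jun 17, 2056 → Jul 17, 2056: 30 days (June has 30).
Jul 17, 2056 → Aug 17, 2056: 31 days (July has 31).
Aug 17, 2056 → Sep 17, 2056: 31 days (August has 31).
Sep 17, 2056 → Sep 27, 2056: 10 days.
Total: 7468 days.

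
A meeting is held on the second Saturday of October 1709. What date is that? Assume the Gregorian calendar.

October 1, 1709 is a Tuesday.
The first Saturday is therefore October 5 (4 days later).
The second Saturday is 5 + 1×7 = October 12.

October 12, 1709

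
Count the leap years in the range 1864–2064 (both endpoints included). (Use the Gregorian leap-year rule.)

50

Multiples of 4 in [1864,2064]: 51.
Of those, multiples of 100: 2 (not leap unless ÷400).
Multiples of 400: 1.
Leap years = 51 − 2 + 1 = 50.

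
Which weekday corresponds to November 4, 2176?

Doomsday rule: the anchor day for the 2100s is Sunday. For year 76: 76÷12 = 6 r 4, and 4÷4 = 1, so 6+4+1 = 11.
Sunday + 11 ≡ Thursday — that's 2176's doomsday.
In November the doomsday date is Nov 7.
Nov 4 is 3 days before Nov 7; 3 mod 7 = 3, so Thursday − 3 = Monday.

Monday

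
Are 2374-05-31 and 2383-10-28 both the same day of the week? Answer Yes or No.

Yes

From May 31, 2374 to Oct 28, 2383 is 3437 days.
3437 mod 7 = 0, so they are the same weekday.
(May 31, 2374 is a Friday; Oct 28, 2383 is a Friday.)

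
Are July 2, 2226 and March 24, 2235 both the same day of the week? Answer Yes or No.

No

From Jul 2, 2226 to Mar 24, 2235 is 3187 days.
3187 mod 7 = 2, so they are different weekdays.
(Jul 2, 2226 is a Sunday; Mar 24, 2235 is a Tuesday.)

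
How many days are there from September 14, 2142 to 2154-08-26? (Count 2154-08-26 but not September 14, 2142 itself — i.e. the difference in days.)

Sep 14, 2142 → Sep 14, 2143: 365 days.
Sep 14, 2143 → Sep 14, 2144: 366 days (Feb 29, 2144 is in that span).
Sep 14, 2144 → Sep 14, 2145: 365 days.
Sep 14, 2145 → Sep 14, 2146: 365 days.
Sep 14, 2146 → Sep 14, 2147: 365 days.
Sep 14, 2147 → Sep 14, 2148: 366 days (Feb 29, 2148 is in that span).
Sep 14, 2148 → Sep 14, 2149: 365 days.
Sep 14, 2149 → Sep 14, 2150: 365 days.
Sep 14, 2150 → Sep 14, 2151: 365 days.
Sep 14, 2151 → Sep 14, 2152: 366 days (Feb 29, 2152 is in that span).
Sep 14, 2152 → Sep 14, 2153: 365 days.
Sep 14, 2153 → Oct 14, 2153: 30 days (September has 30).
Oct 14, 2153 → Nov 14, 2153: 31 days (October has 31).
Nov 14, 2153 → Dec 14, 2153: 30 days (November has 30).
Dec 14, 2153 → Jan 14, 2154: 31 days (December has 31).
Jan 14, 2154 → Feb 14, 2154: 31 days (January has 31).
Feb 14, 2154 → Mar 14, 2154: 28 days (February has 28).
Mar 14, 2154 → Apr 14, 2154: 31 days (March has 31).
Apr 14, 2154 → May 14, 2154: 30 days (April has 30).
May 14, 2154 → Jun 14, 2154: 31 days (May has 31).
Jun 14, 2154 → Jul 14, 2154: 30 days (June has 30).
Jul 14, 2154 → Aug 14, 2154: 31 days (July has 31).
Aug 14, 2154 → Aug 26, 2154: 12 days.
Total: 4364 days.

4364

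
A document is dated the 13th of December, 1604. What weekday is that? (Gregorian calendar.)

Doomsday rule: the anchor day for the 1600s is Tuesday. For year 04: 4÷12 = 0 r 4, and 4÷4 = 1, so 0+4+1 = 5.
Tuesday + 5 ≡ Sunday — that's 1604's doomsday.
In December the doomsday date is Dec 12.
Dec 13 is 1 day after Dec 12; 1 mod 7 = 1, so Sunday + 1 = Monday.

Monday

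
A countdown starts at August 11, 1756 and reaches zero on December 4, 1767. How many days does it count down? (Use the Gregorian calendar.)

4132

Aug 11, 1756 → Aug 11, 1757: 365 days.
Aug 11, 1757 → Aug 11, 1758: 365 days.
Aug 11, 1758 → Aug 11, 1759: 365 days.
Aug 11, 1759 → Aug 11, 1760: 366 days (Feb 29, 1760 is in that span).
Aug 11, 1760 → Aug 11, 1761: 365 days.
Aug 11, 1761 → Aug 11, 1762: 365 days.
Aug 11, 1762 → Aug 11, 1763: 365 days.
Aug 11, 1763 → Aug 11, 1764: 366 days (Feb 29, 1764 is in that span).
Aug 11, 1764 → Aug 11, 1765: 365 days.
Aug 11, 1765 → Aug 11, 1766: 365 days.
Aug 11, 1766 → Aug 11, 1767: 365 days.
Aug 11, 1767 → Sep 11, 1767: 31 days (August has 31).
Sep 11, 1767 → Oct 11, 1767: 30 days (September has 30).
Oct 11, 1767 → Nov 11, 1767: 31 days (October has 31).
Nov 11, 1767 → Dec 4, 1767: 23 days.
Total: 4132 days.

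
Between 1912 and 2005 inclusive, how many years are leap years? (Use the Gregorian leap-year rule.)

Multiples of 4 in [1912,2005]: 24.
Of those, multiples of 100: 1 (not leap unless ÷400).
Multiples of 400: 1.
Leap years = 24 − 1 + 1 = 24.

24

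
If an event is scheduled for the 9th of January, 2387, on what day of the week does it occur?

Friday

Doomsday rule: the anchor day for the 2300s is Wednesday. For year 87: 87÷12 = 7 r 3, and 3÷4 = 0, so 7+3+0 = 10.
Wednesday + 10 ≡ Saturday — that's 2387's doomsday.
In January the doomsday date is Jan 3 (2387 is not a leap year).
Jan 9 is 6 days after Jan 3; 6 mod 7 = 6, so Saturday + 6 = Friday.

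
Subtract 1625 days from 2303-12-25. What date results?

July 13, 2299

−365 (one year) → Dec 25, 2302 (1260 left).
−365 (one year) → Dec 25, 2301 (895 left).
−365 (one year) → Dec 25, 2300 (530 left).
−365 (one year) → Dec 25, 2299 (165 left).
−25 → Nov 30, 2299 (end of Nov, 30 days; 140 left).
−30 → Oct 31, 2299 (end of Oct, 31 days; 110 left).
−31 → Sep 30, 2299 (end of Sep, 30 days; 79 left).
−30 → Aug 31, 2299 (end of Aug, 31 days; 49 left).
−31 → Jul 31, 2299 (end of Jul, 31 days; 18 left).
−18 → Jul 13, 2299.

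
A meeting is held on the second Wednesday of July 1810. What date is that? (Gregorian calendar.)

July 1, 1810 is a Sunday.
The first Wednesday is therefore July 4 (3 days later).
The second Wednesday is 4 + 1×7 = July 11.

July 11, 1810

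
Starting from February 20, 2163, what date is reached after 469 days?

June 3, 2164

+365 (one year) → Feb 20, 2164 (104 left).
Feb has 29 days: +10 → Mar 1, 2164 (94 left).
Mar has 31 days: +31 → Apr 1, 2164 (63 left).
Apr has 30 days: +30 → May 1, 2164 (33 left).
May has 31 days: +31 → Jun 1, 2164 (2 left).
+2 → Jun 3, 2164.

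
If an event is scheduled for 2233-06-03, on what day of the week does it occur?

Doomsday rule: the anchor day for the 2200s is Friday. For year 33: 33÷12 = 2 r 9, and 9÷4 = 2, so 2+9+2 = 13.
Friday + 13 ≡ Thursday — that's 2233's doomsday.
In June the doomsday date is Jun 6.
Jun 3 is 3 days before Jun 6; 3 mod 7 = 3, so Thursday − 3 = Monday.

Monday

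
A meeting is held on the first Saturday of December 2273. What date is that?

December 6, 2273

December 1, 2273 is a Monday.
The first Saturday is therefore December 6 (5 days later).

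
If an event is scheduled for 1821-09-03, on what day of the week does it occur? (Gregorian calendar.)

Monday

Doomsday rule: the anchor day for the 1800s is Friday. For year 21: 21÷12 = 1 r 9, and 9÷4 = 2, so 1+9+2 = 12.
Friday + 12 ≡ Wednesday — that's 1821's doomsday.
In September the doomsday date is Sep 5.
Sep 3 is 2 days before Sep 5; 2 mod 7 = 2, so Wednesday − 2 = Monday.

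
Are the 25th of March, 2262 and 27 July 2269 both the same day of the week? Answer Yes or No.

Yes

From Mar 25, 2262 to Jul 27, 2269 is 2681 days.
2681 mod 7 = 0, so they are the same weekday.
(Mar 25, 2262 is a Tuesday; Jul 27, 2269 is a Tuesday.)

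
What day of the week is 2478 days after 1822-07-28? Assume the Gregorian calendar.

Sunday

First find the weekday of Jul 28, 1822. Doomsday rule: the anchor day for the 1800s is Friday. For year 22: 22÷12 = 1 r 10, and 10÷4 = 2, so 1+10+2 = 13.
Friday + 13 ≡ Thursday — that's 1822's doomsday.
In July the doomsday date is Jul 11.
Jul 28 is 17 days after Jul 11; 17 mod 7 = 3, so Thursday + 3 = Sunday.
2478 mod 7 = 0, so 2478 days after a Sunday is Sunday + 0 = Sunday.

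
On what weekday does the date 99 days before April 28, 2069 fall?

Saturday

First find the weekday of Apr 28, 2069. Doomsday rule: the anchor day for the 2000s is Tuesday. For year 69: 69÷12 = 5 r 9, and 9÷4 = 2, so 5+9+2 = 16.
Tuesday + 16 ≡ Thursday — that's 2069's doomsday.
In April the doomsday date is Apr 4.
Apr 28 is 24 days after Apr 4; 24 mod 7 = 3, so Thursday + 3 = Sunday.
99 mod 7 = 1, so 99 days before a Sunday is Sunday − 1 = Saturday.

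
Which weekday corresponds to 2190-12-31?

Friday

January 1, 2190 is a Friday.
Jan 1, 2190 → Feb 1, 2190: 31 days (January has 31).
Feb 1, 2190 → Mar 1, 2190: 28 days (February has 28).
Mar 1, 2190 → Apr 1, 2190: 31 days (March has 31).
Apr 1, 2190 → May 1, 2190: 30 days (April has 30).
May 1, 2190 → Jun 1, 2190: 31 days (May has 31).
Jun 1, 2190 → Jul 1, 2190: 30 days (June has 30).
Jul 1, 2190 → Aug 1, 2190: 31 days (July has 31).
Aug 1, 2190 → Sep 1, 2190: 31 days (August has 31).
Sep 1, 2190 → Oct 1, 2190: 30 days (September has 30).
Oct 1, 2190 → Nov 1, 2190: 31 days (October has 31).
Nov 1, 2190 → Dec 1, 2190: 30 days (November has 30).
Dec 1, 2190 → Dec 31, 2190: 30 days.
Total: 364 days.
364 mod 7 = 0, so Friday + 0 = Friday.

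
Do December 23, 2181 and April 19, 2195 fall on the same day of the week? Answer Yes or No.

Yes

From Dec 23, 2181 to Apr 19, 2195 is 4865 days.
4865 mod 7 = 0, so they are the same weekday.
(Dec 23, 2181 is a Sunday; Apr 19, 2195 is a Sunday.)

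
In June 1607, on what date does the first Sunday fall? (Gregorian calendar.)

June 1, 1607 is a Friday.
The first Sunday is therefore June 3 (2 days later).

June 3, 1607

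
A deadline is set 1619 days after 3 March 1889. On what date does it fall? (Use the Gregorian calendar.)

August 8, 1893

+365 (one year) → Mar 3, 1890 (1254 left).
+365 (one year) → Mar 3, 1891 (889 left).
+366 (one year; includes Feb 29, 1892) → Mar 3, 1892 (523 left).
+365 (one year) → Mar 3, 1893 (158 left).
Mar has 31 days: +29 → Apr 1, 1893 (129 left).
Apr has 30 days: +30 → May 1, 1893 (99 left).
May has 31 days: +31 → Jun 1, 1893 (68 left).
Jun has 30 days: +30 → Jul 1, 1893 (38 left).
Jul has 31 days: +31 → Aug 1, 1893 (7 left).
+7 → Aug 8, 1893.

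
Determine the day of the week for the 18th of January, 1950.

Doomsday rule: the anchor day for the 1900s is Wednesday. For year 50: 50÷12 = 4 r 2, and 2÷4 = 0, so 4+2+0 = 6.
Wednesday + 6 ≡ Tuesday — that's 1950's doomsday.
In January the doomsday date is Jan 3 (1950 is not a leap year).
Jan 18 is 15 days after Jan 3; 15 mod 7 = 1, so Tuesday + 1 = Wednesday.

Wednesday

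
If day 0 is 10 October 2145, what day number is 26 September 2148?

Oct 10, 2145 → Oct 10, 2146: 365 days.
Oct 10, 2146 → Oct 10, 2147: 365 days.
Oct 10, 2147 → Nov 10, 2147: 31 days (October has 31).
Nov 10, 2147 → Dec 10, 2147: 30 days (November has 30).
Dec 10, 2147 → Jan 10, 2148: 31 days (December has 31).
Jan 10, 2148 → Feb 10, 2148: 31 days (January has 31).
Feb 10, 2148 → Mar 10, 2148: 29 days (February has 29).
Mar 10, 2148 → Apr 10, 2148: 31 days (March has 31).
Apr 10, 2148 → May 10, 2148: 30 days (April has 30).
May 10, 2148 → Jun 10, 2148: 31 days (May has 31).
Jun 10, 2148 → Jul 10, 2148: 30 days (June has 30).
Jul 10, 2148 → Aug 10, 2148: 31 days (July has 31).
Aug 10, 2148 → Sep 10, 2148: 31 days (August has 31).
Sep 10, 2148 → Sep 26, 2148: 16 days.
Total: 1082 days.

1082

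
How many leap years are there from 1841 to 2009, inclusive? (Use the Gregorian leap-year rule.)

41

Multiples of 4 in [1841,2009]: 42.
Of those, multiples of 100: 2 (not leap unless ÷400).
Multiples of 400: 1.
Leap years = 42 − 2 + 1 = 41.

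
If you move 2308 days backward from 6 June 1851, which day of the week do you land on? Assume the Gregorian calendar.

Jun 6, 1851 is a Friday.
2308 mod 7 = 5, so 2308 days before a Friday is Friday − 5 = Sunday.

Sunday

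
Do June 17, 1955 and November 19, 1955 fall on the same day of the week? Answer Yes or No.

No

From Jun 17, 1955 to Nov 19, 1955 is 155 days.
155 mod 7 = 1, so they are different weekdays.
(Jun 17, 1955 is a Friday; Nov 19, 1955 is a Saturday.)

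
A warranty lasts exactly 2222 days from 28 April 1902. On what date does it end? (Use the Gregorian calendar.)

May 28, 1908

+365 (one year) → Apr 28, 1903 (1857 left).
+366 (one year; includes Feb 29, 1904) → Apr 28, 1904 (1491 left).
+365 (one year) → Apr 28, 1905 (1126 left).
+365 (one year) → Apr 28, 1906 (761 left).
+365 (one year) → Apr 28, 1907 (396 left).
Apr has 30 days: +3 → May 1, 1907 (393 left).
May has 31 days: +31 → Jun 1, 1907 (362 left).
Jun has 30 days: +30 → Jul 1, 1907 (332 left).
Jul has 31 days: +31 → Aug 1, 1907 (301 left).
Aug has 31 days: +31 → Sep 1, 1907 (270 left).
Sep has 30 days: +30 → Oct 1, 1907 (240 left).
Oct has 31 days: +31 → Nov 1, 1907 (209 left).
Nov has 30 days: +30 → Dec 1, 1907 (179 left).
Dec has 31 days: +31 → Jan 1, 1908 (148 left).
Jan has 31 days: +31 → Feb 1, 1908 (117 left).
Feb has 29 days: +29 → Mar 1, 1908 (88 left).
Mar has 31 days: +31 → Apr 1, 1908 (57 left).
Apr has 30 days: +30 → May 1, 1908 (27 left).
+27 → May 28, 1908.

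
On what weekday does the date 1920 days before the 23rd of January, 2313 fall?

Tuesday

Jan 23, 2313 is a Thursday.
1920 mod 7 = 2, so 1920 days before a Thursday is Thursday − 2 = Tuesday.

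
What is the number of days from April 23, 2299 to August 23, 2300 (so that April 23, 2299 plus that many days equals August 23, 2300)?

Apr 23, 2299 → Apr 23, 2300: 365 days.
Apr 23, 2300 → May 23, 2300: 30 days (April has 30).
May 23, 2300 → Jun 23, 2300: 31 days (May has 31).
Jun 23, 2300 → Jul 23, 2300: 30 days (June has 30).
Jul 23, 2300 → Aug 23, 2300: 31 days.
Total: 487 days.

487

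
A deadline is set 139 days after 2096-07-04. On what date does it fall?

Jul has 31 days: +28 → Aug 1, 2096 (111 left).
Aug has 31 days: +31 → Sep 1, 2096 (80 left).
Sep has 30 days: +30 → Oct 1, 2096 (50 left).
Oct has 31 days: +31 → Nov 1, 2096 (19 left).
+19 → Nov 20, 2096.

November 20, 2096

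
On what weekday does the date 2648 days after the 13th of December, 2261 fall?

First find the weekday of Dec 13, 2261. Doomsday rule: the anchor day for the 2200s is Friday. For year 61: 61÷12 = 5 r 1, and 1÷4 = 0, so 5+1+0 = 6.
Friday + 6 ≡ Thursday — that's 2261's doomsday.
In December the doomsday date is Dec 12.
Dec 13 is 1 day after Dec 12; 1 mod 7 = 1, so Thursday + 1 = Friday.
2648 mod 7 = 2, so 2648 days after a Friday is Friday + 2 = Sunday.

Sunday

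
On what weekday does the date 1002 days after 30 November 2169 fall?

Nov 30, 2169 is a Thursday.
1002 mod 7 = 1, so 1002 days after a Thursday is Thursday + 1 = Friday.

Friday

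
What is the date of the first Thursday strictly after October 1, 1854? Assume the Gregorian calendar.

Oct 1, 1854 is a Sunday.
From Sunday to the next Thursday is 4 days.
Oct 1, 1854 + 4 = Oct 5, 1854.

October 5, 1854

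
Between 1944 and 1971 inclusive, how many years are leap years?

Multiples of 4 in [1944,1971]: 7.
Of those, multiples of 100: 0 (not leap unless ÷400).
Multiples of 400: 0.
Leap years = 7 − 0 + 0 = 7.

7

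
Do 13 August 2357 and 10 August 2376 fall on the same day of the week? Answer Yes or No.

From Aug 13, 2357 to Aug 10, 2376 is 6937 days.
6937 mod 7 = 0, so they are the same weekday.
(Aug 13, 2357 is a Tuesday; Aug 10, 2376 is a Tuesday.)

Yes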